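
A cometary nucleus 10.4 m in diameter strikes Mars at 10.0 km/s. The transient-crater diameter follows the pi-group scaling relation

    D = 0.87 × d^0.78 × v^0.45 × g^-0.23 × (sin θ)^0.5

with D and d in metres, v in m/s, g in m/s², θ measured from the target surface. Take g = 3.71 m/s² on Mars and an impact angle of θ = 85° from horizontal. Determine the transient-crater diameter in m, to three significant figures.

In SI units: v = 10000 m/s.
d^0.78 = 10.4^0.78 = 6.213
v^0.45 = 10000^0.45 = 63.10
g^-0.23 = 3.71^-0.23 = 0.7397
(sin 85°)^0.5 = 0.9962^0.5 = 0.9981
D = 0.87 × 6.213 × 63.10 × 0.7397 × 0.9981 = 251.8 m

D ≈ 252 m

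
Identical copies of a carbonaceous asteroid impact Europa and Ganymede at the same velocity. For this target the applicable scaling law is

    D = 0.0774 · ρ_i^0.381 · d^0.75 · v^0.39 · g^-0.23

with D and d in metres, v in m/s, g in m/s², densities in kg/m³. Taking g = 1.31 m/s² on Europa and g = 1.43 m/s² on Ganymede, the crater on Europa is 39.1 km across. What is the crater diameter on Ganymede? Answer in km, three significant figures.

All impactor-dependent factors cancel in the ratio, leaving D_Ganymede/D_Europa = (g_Ganymede/g_Europa)^-0.23.
(1.43/1.31)^-0.23 = 1.092^-0.23 = 0.9800
D_Ganymede = 0.9800 × 39.1 km = 38.3 km

D ≈ 38.3 km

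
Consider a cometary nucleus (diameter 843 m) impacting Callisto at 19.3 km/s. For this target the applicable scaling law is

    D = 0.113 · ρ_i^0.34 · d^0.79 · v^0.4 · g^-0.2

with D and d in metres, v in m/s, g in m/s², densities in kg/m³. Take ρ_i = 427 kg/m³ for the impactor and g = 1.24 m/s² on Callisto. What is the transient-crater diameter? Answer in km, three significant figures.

D ≈ 9.00 km

In SI units: v = 19300 m/s.
ρ_i^0.34 = 427^0.34 = 7.841
d^0.79 = 843^0.79 = 204.8
v^0.4 = 19300^0.4 = 51.79
g^-0.2 = 1.24^-0.2 = 0.9579
D = 0.113 × 7.841 × 204.8 × 51.79 × 0.9579 = 9002 m
   = 9.002 km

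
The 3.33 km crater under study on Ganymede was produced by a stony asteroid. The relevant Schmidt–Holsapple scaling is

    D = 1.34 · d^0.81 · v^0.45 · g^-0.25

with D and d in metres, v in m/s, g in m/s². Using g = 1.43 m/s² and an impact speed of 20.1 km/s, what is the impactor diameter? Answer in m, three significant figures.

d ≈ 70.6 m

Rearranging for d: d = [D / (1.34 · 20100^0.45 · 1.43^-0.25)]^(1/0.81).
D = 3330 m.
20100^0.45 = 86.38
1.43^-0.25 = 0.9145
Denominator = 1.34 × 86.38 × 0.9145 = 105.9
D / 105.9 = 3330 / 105.9 = 31.44
d = 31.44^(1/0.81) = 31.44^1.2346 = 70.60 m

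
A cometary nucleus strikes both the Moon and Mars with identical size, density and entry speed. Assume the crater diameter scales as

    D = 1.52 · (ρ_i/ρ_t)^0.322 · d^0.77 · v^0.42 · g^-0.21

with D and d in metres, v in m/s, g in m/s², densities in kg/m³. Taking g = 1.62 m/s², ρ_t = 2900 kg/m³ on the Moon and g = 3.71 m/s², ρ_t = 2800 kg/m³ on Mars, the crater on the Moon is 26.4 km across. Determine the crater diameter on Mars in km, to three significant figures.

The impactor-only factors (d, v, ρ_i) cancel in the ratio, leaving D_Mars/D_Moon = (g_Mars/g_Moon)^-0.21 · (ρ_t,Moon/ρ_t,Mars)^0.322.
(3.71/1.62)^-0.21 = 2.290^-0.21 = 0.8403
(2900/2800)^0.322 = 1.036^0.322 = 1.011
Ratio = 0.8403 × 1.011 = 0.8495
D_Mars = 0.8495 × 26.4 km = 22.4 km

D ≈ 22.4 km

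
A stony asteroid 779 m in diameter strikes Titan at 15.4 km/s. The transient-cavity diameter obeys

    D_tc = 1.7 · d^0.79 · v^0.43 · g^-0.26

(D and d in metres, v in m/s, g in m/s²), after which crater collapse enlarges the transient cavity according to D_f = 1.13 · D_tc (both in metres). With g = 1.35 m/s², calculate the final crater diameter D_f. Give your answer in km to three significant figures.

D_f ≈ 21.6 km

v = 15400 m/s.
d^0.79 = 779^0.79 = 192.4
v^0.43 = 15400^0.43 = 63.19
g^-0.26 = 1.35^-0.26 = 0.9249
D_tc = 1.7 × 192.4 × 63.19 × 0.9249 = 19120 m
D_f = 1.13 × 19120 = 21606 m
     = 21.61 km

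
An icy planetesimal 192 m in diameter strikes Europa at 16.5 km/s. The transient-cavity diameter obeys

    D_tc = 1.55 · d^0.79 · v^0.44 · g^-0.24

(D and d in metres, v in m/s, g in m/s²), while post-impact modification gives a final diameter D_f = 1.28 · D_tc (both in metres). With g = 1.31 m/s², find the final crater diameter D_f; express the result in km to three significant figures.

D_f ≈ 8.49 km

v = 16500 m/s.
d^0.79 = 192^0.79 = 63.65
v^0.44 = 16500^0.44 = 71.73
g^-0.24 = 1.31^-0.24 = 0.9372
D_tc = 1.55 × 63.65 × 71.73 × 0.9372 = 6632 m
D_f = 1.28 × 6632 = 8489 m
     = 8.489 km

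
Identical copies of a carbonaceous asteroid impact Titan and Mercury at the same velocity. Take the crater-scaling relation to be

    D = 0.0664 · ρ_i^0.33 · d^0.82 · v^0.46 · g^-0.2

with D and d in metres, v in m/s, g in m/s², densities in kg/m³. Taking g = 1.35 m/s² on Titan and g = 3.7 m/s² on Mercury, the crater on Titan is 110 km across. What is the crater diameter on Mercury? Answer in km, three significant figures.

D ≈ 89.9 km

All impactor-dependent factors cancel in the ratio, leaving D_Mercury/D_Titan = (g_Mercury/g_Titan)^-0.2.
(3.7/1.35)^-0.2 = 2.741^-0.2 = 0.8174
D_Mercury = 0.8174 × 110 km = 89.9 km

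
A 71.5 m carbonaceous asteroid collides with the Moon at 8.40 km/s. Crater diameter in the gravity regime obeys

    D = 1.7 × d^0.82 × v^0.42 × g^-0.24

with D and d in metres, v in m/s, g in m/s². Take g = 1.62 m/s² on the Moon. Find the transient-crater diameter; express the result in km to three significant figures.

D ≈ 2.23 km

In SI units: v = 8400 m/s.
d^0.82 = 71.5^0.82 = 33.15
v^0.42 = 8400^0.42 = 44.48
g^-0.24 = 1.62^-0.24 = 0.8907
D = 1.7 × 33.15 × 44.48 × 0.8907 = 2233 m
   = 2.233 km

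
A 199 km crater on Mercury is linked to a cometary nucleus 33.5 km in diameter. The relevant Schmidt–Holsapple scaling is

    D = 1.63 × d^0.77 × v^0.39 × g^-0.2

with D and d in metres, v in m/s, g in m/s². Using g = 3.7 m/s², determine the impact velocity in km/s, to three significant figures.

v ≈ 25.1 km/s

Rearranging for v: v = [D / (1.63 · 33500^0.77 · 3.7^-0.2)]^(1/0.39).
D = 199000 m.
33500^0.77 = 3050
3.7^-0.2 = 0.7698
Denominator = 1.63 × 3050 × 0.7698 = 3827
D / 3827 = 199000 / 3827 = 52.00
v = 52.00^(1/0.39) = 52.00^2.5641 = 25119 m/s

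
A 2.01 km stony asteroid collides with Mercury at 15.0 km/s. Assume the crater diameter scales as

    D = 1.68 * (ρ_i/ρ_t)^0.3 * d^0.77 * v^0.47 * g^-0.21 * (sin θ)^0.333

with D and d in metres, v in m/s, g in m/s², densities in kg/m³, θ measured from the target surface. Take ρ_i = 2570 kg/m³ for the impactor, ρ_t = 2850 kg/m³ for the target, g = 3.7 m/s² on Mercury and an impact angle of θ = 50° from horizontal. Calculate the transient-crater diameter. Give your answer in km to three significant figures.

In SI units: d = 2010 m, v = 15000 m/s.
(ρ_i/ρ_t)^0.3 = (2570/2850)^0.3 = 0.9695
d^0.77 = 2010^0.77 = 349.5
v^0.47 = 15000^0.47 = 91.78
g^-0.21 = 3.7^-0.21 = 0.7598
(sin 50°)^0.333 = 0.7660^0.333 = 0.9151
D = 1.68 × 0.9695 × 349.5 × 91.78 × 0.7598 × 0.9151 = 36326 m
   = 36.33 km

D ≈ 36.3 km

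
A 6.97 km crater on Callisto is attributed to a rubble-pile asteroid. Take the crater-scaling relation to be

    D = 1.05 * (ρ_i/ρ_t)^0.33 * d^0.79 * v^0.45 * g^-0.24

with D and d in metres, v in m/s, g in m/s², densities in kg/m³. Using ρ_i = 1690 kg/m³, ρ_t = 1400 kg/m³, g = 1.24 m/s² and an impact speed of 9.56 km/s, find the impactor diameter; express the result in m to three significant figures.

Rearranging for d: d = [D / (1.05 · (1690/1400)^0.33 · 9560^0.45 · 1.24^-0.24)]^(1/0.79).
D = 6970 m.
(1690/1400)^0.33 = 1.064
9560^0.45 = 61.83
1.24^-0.24 = 0.9497
Denominator = 1.05 × 1.064 × 61.83 × 0.9497 = 65.60
D / 65.60 = 6970 / 65.60 = 106.3
d = 106.3^(1/0.79) = 106.3^1.2658 = 367.4 m

d ≈ 367 m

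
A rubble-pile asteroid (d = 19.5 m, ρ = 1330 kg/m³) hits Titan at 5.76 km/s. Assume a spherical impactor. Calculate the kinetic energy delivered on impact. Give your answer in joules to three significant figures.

v = 5760 m/s.
Mass m = (π/6) ρ d³ = (π/6) × 1330 × (19.5)³ = 5.164 × 10^6 kg
E = ½ m v² = 0.5 × 5.164 × 10^6 × (5760)² = 8.566 × 10^13 J

E ≈ 8.57 × 10^13 J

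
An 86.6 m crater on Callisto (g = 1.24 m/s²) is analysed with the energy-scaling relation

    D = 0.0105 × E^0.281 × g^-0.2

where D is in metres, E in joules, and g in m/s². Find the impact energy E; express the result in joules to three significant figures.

E ≈ 1.01 × 10^14 J

Rearranging: E = [D / (0.0105 · g^-0.2)]^(1/0.281).
g^-0.2 = 1.24^-0.2 = 0.9579
D / (0.0105 × 0.9579) = 86.6 / (0.01006) = 8.608 × 10^3
E = (8.608 × 10^3)^3.5587 = 1.007 × 10^14 J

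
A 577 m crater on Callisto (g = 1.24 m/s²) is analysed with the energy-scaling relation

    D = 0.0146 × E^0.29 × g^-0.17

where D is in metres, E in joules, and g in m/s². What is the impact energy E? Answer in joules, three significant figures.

Rearranging: E = [D / (0.0146 · g^-0.17)]^(1/0.29).
g^-0.17 = 1.24^-0.17 = 0.9641
D / (0.0146 × 0.9641) = 577 / (0.01408) = 4.098 × 10^4
E = (4.098 × 10^4)^3.4483 = 8.045 × 10^15 J

E ≈ 8.05 × 10^15 J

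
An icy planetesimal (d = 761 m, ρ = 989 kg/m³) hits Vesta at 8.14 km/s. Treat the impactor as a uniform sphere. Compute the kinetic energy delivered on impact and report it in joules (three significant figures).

E ≈ 7.56 × 10^18 J

v = 8140 m/s.
Mass m = (π/6) ρ d³ = (π/6) × 989 × (761)³ = 2.282 × 10^11 kg
E = ½ m v² = 0.5 × 2.282 × 10^11 × (8140)² = 7.560 × 10^18 J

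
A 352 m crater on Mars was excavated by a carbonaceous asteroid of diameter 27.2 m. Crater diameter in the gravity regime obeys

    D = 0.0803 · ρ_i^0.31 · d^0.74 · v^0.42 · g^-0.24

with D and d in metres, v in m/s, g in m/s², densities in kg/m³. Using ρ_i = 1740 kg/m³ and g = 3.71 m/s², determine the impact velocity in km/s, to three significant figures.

v ≈ 11.9 km/s

Rearranging for v: v = [D / (0.0803 · 1740^0.31 · 27.2^0.74 · 3.71^-0.24)]^(1/0.42).
1740^0.31 = 10.11
27.2^0.74 = 11.52
3.71^-0.24 = 0.7300
Denominator = 0.0803 × 10.11 × 11.52 × 0.7300 = 6.827
D / 6.827 = 352 / 6.827 = 51.56
v = 51.56^(1/0.42) = 51.56^2.381 = 11940 m/s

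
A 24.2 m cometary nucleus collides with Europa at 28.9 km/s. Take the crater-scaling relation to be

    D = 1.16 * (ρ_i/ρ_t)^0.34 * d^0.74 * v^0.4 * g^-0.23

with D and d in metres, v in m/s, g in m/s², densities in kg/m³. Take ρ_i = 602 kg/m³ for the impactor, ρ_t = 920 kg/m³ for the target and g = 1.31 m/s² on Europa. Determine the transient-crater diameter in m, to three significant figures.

In SI units: v = 28900 m/s.
(ρ_i/ρ_t)^0.34 = (602/920)^0.34 = 0.8657
d^0.74 = 24.2^0.74 = 10.57
v^0.4 = 28900^0.4 = 60.86
g^-0.23 = 1.31^-0.23 = 0.9398
D = 1.16 × 0.8657 × 10.57 × 60.86 × 0.9398 = 607.1 m

D ≈ 607 m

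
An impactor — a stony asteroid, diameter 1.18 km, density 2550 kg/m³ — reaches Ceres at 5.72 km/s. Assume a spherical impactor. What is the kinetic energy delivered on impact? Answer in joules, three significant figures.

d = 1180 m; v = 5720 m/s.
Mass m = (π/6) ρ d³ = (π/6) × 2550 × (1180)³ = 2.194 × 10^12 kg
E = ½ m v² = 0.5 × 2.194 × 10^12 × (5720)² = 3.589 × 10^19 J

E ≈ 3.59 × 10^19 J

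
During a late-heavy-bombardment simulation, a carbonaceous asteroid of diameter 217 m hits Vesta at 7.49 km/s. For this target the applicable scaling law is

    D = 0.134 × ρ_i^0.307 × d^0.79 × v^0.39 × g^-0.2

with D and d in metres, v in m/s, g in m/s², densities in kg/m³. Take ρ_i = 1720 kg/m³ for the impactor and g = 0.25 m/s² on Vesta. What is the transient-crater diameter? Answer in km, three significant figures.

In SI units: v = 7490 m/s.
ρ_i^0.307 = 1720^0.307 = 9.847
d^0.79 = 217^0.79 = 70.11
v^0.39 = 7490^0.39 = 32.44
g^-0.2 = 0.25^-0.2 = 1.320
D = 0.134 × 9.847 × 70.11 × 32.44 × 1.320 = 3961 m
   = 3.961 km

D ≈ 3.96 km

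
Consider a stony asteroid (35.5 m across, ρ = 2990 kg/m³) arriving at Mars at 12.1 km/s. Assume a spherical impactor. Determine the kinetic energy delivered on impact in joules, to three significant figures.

E ≈ 5.13 × 10^15 J

v = 12100 m/s.
Mass m = (π/6) ρ d³ = (π/6) × 2990 × (35.5)³ = 7.004 × 10^7 kg
E = ½ m v² = 0.5 × 7.004 × 10^7 × (12100)² = 5.127 × 10^15 J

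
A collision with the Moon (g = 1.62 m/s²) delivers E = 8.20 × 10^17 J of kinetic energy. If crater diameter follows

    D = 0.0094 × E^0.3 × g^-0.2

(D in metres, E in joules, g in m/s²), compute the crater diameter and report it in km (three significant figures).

D ≈ 2.02 km

E^0.3 = (8.20 × 10^17)^0.3 = 2.367 × 10^5
g^-0.2 = 1.62^-0.2 = 0.9080
D = 0.0094 × 2.367 × 10^5 × 0.9080 = 2020 m
   = 2.020 km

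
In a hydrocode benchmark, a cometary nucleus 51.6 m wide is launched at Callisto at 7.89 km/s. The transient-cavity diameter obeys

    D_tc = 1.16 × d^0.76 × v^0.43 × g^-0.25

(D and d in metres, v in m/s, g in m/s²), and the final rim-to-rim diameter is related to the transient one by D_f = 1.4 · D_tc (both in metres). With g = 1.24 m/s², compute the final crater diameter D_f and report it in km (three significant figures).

v = 7890 m/s.
d^0.76 = 51.6^0.76 = 20.03
v^0.43 = 7890^0.43 = 47.40
g^-0.25 = 1.24^-0.25 = 0.9476
D_tc = 1.16 × 20.03 × 47.40 × 0.9476 = 1044 m
D_f = 1.4 × 1044 = 1462 m
     = 1.462 km

D_f ≈ 1.46 km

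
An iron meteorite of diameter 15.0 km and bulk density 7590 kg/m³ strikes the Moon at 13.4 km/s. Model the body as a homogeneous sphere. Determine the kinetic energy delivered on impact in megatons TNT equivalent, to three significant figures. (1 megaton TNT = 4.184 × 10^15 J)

d = 15000 m; v = 13400 m/s.
Mass m = (π/6) ρ d³ = (π/6) × 7590 × (15000)³ = 1.341 × 10^16 kg
E = ½ m v² = 0.5 × 1.341 × 10^16 × (13400)² = 1.204 × 10^24 J
   = 1.204 × 10^24 / 4.184×10^15 = 2.878 × 10^8 Mt

E ≈ 2.88 × 10^8 Mt TNT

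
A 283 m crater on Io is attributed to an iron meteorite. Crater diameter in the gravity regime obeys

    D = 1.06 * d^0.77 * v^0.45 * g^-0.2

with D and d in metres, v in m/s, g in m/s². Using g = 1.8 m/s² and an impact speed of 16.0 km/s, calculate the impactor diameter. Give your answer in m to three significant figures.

Rearranging for d: d = [D / (1.06 · 16000^0.45 · 1.8^-0.2)]^(1/0.77).
16000^0.45 = 77.96
1.8^-0.2 = 0.8891
Denominator = 1.06 × 77.96 × 0.8891 = 73.47
D / 73.47 = 283 / 73.47 = 3.852
d = 3.852^(1/0.77) = 3.852^1.2987 = 5.763 m

d ≈ 5.76 m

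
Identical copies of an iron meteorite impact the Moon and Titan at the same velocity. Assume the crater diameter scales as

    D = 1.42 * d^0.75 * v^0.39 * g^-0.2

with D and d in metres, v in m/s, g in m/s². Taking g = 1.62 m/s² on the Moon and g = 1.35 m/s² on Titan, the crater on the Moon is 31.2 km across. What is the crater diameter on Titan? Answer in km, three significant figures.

All impactor-dependent factors cancel in the ratio, leaving D_Titan/D_Moon = (g_Titan/g_Moon)^-0.2.
(1.35/1.62)^-0.2 = 0.8333^-0.2 = 1.037
D_Titan = 1.037 × 31.2 km = 32.4 km

D ≈ 32.4 km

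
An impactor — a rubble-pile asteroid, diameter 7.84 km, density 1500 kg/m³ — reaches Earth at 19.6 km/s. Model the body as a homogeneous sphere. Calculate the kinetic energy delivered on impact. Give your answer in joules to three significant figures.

E ≈ 7.27 × 10^22 J

d = 7840 m; v = 19600 m/s.
Mass m = (π/6) ρ d³ = (π/6) × 1500 × (7840)³ = 3.785 × 10^14 kg
E = ½ m v² = 0.5 × 3.785 × 10^14 × (19600)² = 7.270 × 10^22 J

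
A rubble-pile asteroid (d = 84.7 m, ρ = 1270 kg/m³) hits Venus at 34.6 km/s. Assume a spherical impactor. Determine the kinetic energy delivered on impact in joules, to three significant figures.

E ≈ 2.42 × 10^17 J

v = 34600 m/s.
Mass m = (π/6) ρ d³ = (π/6) × 1270 × (84.7)³ = 4.041 × 10^8 kg
E = ½ m v² = 0.5 × 4.041 × 10^8 × (34600)² = 2.419 × 10^17 J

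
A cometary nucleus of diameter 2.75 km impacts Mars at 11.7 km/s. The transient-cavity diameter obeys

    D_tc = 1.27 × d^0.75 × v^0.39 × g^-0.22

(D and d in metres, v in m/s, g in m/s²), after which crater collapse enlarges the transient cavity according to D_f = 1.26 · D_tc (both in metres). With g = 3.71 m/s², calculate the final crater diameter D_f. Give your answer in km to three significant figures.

In SI: d = 2750 m, v = 11700 m/s.
d^0.75 = 2750^0.75 = 379.8
v^0.39 = 11700^0.39 = 38.60
g^-0.22 = 3.71^-0.22 = 0.7494
D_tc = 1.27 × 379.8 × 38.60 × 0.7494 = 13950 m
D_f = 1.26 × 13950 = 17577 m
     = 17.58 km

D_f ≈ 17.6 km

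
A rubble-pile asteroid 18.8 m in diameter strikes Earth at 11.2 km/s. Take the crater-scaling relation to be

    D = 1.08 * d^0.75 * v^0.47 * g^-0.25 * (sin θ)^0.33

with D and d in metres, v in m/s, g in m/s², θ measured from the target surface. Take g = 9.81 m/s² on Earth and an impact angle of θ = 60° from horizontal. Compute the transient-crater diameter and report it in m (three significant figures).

In SI units: v = 11200 m/s.
d^0.75 = 18.8^0.75 = 9.029
v^0.47 = 11200^0.47 = 80.01
g^-0.25 = 9.81^-0.25 = 0.5650
(sin 60°)^0.33 = 0.8660^0.33 = 0.9536
D = 1.08 × 9.029 × 80.01 × 0.5650 × 0.9536 = 420.4 m

D ≈ 420 m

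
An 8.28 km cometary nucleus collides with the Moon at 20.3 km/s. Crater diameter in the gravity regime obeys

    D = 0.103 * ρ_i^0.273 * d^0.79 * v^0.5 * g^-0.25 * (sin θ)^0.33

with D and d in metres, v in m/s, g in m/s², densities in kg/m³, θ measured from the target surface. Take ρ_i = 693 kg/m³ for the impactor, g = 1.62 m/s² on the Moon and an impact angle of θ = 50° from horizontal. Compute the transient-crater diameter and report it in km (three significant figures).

In SI units: d = 8280 m, v = 20300 m/s.
ρ_i^0.273 = 693^0.273 = 5.964
d^0.79 = 8280^0.79 = 1245
v^0.5 = 20300^0.5 = 142.5
g^-0.25 = 1.62^-0.25 = 0.8864
(sin 50°)^0.33 = 0.7660^0.33 = 0.9158
D = 0.103 × 5.964 × 1245 × 142.5 × 0.8864 × 0.9158 = 88469 m
   = 88.47 km

D ≈ 88.5 km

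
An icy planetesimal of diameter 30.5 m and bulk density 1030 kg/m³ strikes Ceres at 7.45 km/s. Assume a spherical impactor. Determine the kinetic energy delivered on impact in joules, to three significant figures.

v = 7450 m/s.
Mass m = (π/6) ρ d³ = (π/6) × 1030 × (30.5)³ = 1.530 × 10^7 kg
E = ½ m v² = 0.5 × 1.530 × 10^7 × (7450)² = 4.246 × 10^14 J

E ≈ 4.25 × 10^14 J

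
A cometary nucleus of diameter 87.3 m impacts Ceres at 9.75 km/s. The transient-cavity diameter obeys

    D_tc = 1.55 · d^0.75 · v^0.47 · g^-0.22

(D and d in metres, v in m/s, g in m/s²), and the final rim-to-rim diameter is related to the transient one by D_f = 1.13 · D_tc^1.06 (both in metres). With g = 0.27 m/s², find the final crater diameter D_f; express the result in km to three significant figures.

v = 9750 m/s.
d^0.75 = 87.3^0.75 = 28.56
v^0.47 = 9750^0.47 = 74.96
g^-0.22 = 0.27^-0.22 = 1.334
D_tc = 1.55 × 28.56 × 74.96 × 1.334 = 4427 m
D_f = 1.13 × (4427)^1.06 = 8279 m
     = 8.279 km

D_f ≈ 8.28 km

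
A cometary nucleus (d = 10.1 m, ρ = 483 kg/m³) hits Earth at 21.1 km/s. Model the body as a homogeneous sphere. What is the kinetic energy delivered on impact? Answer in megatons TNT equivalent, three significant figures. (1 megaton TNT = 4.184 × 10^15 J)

E ≈ 0.0139 Mt TNT

v = 21100 m/s.
Mass m = (π/6) ρ d³ = (π/6) × 483 × (10.1)³ = 2.606 × 10^5 kg
E = ½ m v² = 0.5 × 2.606 × 10^5 × (21100)² = 5.801 × 10^13 J
   = 5.801 × 10^13 / 4.184×10^15 = 0.01386 Mt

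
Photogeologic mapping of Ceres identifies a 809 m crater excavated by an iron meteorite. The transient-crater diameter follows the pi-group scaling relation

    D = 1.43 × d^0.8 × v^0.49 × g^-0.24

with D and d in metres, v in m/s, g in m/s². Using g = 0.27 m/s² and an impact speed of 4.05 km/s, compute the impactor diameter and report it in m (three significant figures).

Rearranging for d: d = [D / (1.43 · 4050^0.49 · 0.27^-0.24)]^(1/0.8).
4050^0.49 = 58.57
0.27^-0.24 = 1.369
Denominator = 1.43 × 58.57 × 1.369 = 114.7
D / 114.7 = 809 / 114.7 = 7.053
d = 7.053^(1/0.8) = 7.053^1.25 = 11.49 m

d ≈ 11.5 m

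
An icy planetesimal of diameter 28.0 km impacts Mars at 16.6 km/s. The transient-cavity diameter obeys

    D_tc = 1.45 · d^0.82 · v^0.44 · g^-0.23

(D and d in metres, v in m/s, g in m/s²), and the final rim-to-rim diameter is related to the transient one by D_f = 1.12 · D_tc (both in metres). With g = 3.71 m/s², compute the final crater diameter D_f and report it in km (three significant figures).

In SI: d = 28000 m, v = 16600 m/s.
d^0.82 = 28000^0.82 = 4433
v^0.44 = 16600^0.44 = 71.92
g^-0.23 = 3.71^-0.23 = 0.7397
D_tc = 1.45 × 4433 × 71.92 × 0.7397 = 3.420 × 10^5 m
D_f = 1.12 × 3.420 × 10^5 = 3.830 × 10^5 m
     = 383.0 km

D_f ≈ 383 km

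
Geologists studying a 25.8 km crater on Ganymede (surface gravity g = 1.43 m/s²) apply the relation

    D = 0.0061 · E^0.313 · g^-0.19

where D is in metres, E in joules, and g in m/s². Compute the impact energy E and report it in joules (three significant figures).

Rearranging: E = [D / (0.0061 · g^-0.19)]^(1/0.313).
D = 25800 m.
g^-0.19 = 1.43^-0.19 = 0.9343
D / (0.0061 × 0.9343) = 25800 / (5.699 × 10^-3) = 4.527 × 10^6
E = (4.527 × 10^6)^3.1949 = 1.839 × 10^21 J

E ≈ 1.84 × 10^21 J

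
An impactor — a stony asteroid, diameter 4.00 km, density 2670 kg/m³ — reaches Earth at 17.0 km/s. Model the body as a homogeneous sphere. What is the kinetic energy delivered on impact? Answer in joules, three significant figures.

E ≈ 1.29 × 10^22 J

d = 4000 m; v = 17000 m/s.
Mass m = (π/6) ρ d³ = (π/6) × 2670 × (4000)³ = 8.947 × 10^13 kg
E = ½ m v² = 0.5 × 8.947 × 10^13 × (17000)² = 1.293 × 10^22 J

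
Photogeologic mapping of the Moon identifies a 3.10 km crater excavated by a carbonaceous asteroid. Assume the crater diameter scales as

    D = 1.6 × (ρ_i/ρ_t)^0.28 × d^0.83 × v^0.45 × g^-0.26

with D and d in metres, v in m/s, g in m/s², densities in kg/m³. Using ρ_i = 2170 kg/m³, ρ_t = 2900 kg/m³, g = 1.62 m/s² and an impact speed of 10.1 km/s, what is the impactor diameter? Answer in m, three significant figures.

d ≈ 79.0 m

Rearranging for d: d = [D / (1.6 · (2170/2900)^0.28 · 10100^0.45 · 1.62^-0.26)]^(1/0.83).
D = 3100 m.
(2170/2900)^0.28 = 0.9220
10100^0.45 = 63.38
1.62^-0.26 = 0.8821
Denominator = 1.6 × 0.9220 × 63.38 × 0.8821 = 82.47
D / 82.47 = 3100 / 82.47 = 37.59
d = 37.59^(1/0.83) = 37.59^1.2048 = 79.00 m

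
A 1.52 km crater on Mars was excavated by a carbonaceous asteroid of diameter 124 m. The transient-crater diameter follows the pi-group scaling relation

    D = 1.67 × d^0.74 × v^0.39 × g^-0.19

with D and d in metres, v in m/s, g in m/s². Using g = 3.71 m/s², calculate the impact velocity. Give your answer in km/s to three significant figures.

v ≈ 7.81 km/s

Rearranging for v: v = [D / (1.67 · 124^0.74 · 3.71^-0.19)]^(1/0.39).
D = 1520 m.
124^0.74 = 35.41
3.71^-0.19 = 0.7795
Denominator = 1.67 × 35.41 × 0.7795 = 46.10
D / 46.10 = 1520 / 46.10 = 32.97
v = 32.97^(1/0.39) = 32.97^2.5641 = 7809 m/s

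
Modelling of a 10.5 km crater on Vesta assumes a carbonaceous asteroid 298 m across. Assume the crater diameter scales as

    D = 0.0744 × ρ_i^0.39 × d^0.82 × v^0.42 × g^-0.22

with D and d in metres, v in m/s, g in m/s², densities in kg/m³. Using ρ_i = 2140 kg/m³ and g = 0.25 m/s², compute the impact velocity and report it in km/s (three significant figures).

v ≈ 10.5 km/s

Rearranging for v: v = [D / (0.0744 · 2140^0.39 · 298^0.82 · 0.25^-0.22)]^(1/0.42).
D = 10500 m.
2140^0.39 = 19.90
298^0.82 = 106.9
0.25^-0.22 = 1.357
Denominator = 0.0744 × 19.90 × 106.9 × 1.357 = 214.8
D / 214.8 = 10500 / 214.8 = 48.88
v = 48.88^(1/0.42) = 48.88^2.381 = 10515 m/s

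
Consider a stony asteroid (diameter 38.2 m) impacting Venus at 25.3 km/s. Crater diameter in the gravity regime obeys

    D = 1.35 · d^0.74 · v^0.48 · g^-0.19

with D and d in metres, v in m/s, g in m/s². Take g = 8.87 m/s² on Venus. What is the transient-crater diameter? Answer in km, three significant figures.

In SI units: v = 25300 m/s.
d^0.74 = 38.2^0.74 = 14.82
v^0.48 = 25300^0.48 = 129.9
g^-0.19 = 8.87^-0.19 = 0.6605
D = 1.35 × 14.82 × 129.9 × 0.6605 = 1717 m
   = 1.717 km

D ≈ 1.72 km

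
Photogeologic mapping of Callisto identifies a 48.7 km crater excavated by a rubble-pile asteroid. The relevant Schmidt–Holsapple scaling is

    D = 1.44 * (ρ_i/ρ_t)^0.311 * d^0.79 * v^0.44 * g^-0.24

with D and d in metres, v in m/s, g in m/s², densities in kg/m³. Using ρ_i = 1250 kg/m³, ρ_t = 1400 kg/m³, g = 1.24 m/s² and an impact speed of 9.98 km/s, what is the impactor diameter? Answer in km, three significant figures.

d ≈ 3.58 km

Rearranging for d: d = [D / (1.44 · (1250/1400)^0.311 · 9980^0.44 · 1.24^-0.24)]^(1/0.79).
D = 48700 m.
(1250/1400)^0.311 = 0.9654
9980^0.44 = 57.49
1.24^-0.24 = 0.9497
Denominator = 1.44 × 0.9654 × 57.49 × 0.9497 = 75.90
D / 75.90 = 48700 / 75.90 = 641.6
d = 641.6^(1/0.79) = 641.6^1.2658 = 3576 m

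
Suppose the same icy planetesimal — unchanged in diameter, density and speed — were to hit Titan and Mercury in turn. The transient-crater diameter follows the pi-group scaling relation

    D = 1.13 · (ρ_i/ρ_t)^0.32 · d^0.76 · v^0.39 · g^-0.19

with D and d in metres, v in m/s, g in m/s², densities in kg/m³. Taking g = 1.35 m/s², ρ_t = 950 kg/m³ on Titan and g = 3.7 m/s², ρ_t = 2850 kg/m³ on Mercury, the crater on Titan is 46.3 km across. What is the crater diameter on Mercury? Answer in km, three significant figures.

D ≈ 26.9 km

The impactor-only factors (d, v, ρ_i) cancel in the ratio, leaving D_Mercury/D_Titan = (g_Mercury/g_Titan)^-0.19 · (ρ_t,Titan/ρ_t,Mercury)^0.32.
(3.7/1.35)^-0.19 = 2.741^-0.19 = 0.8257
(950/2850)^0.32 = 0.3333^0.32 = 0.7036
Ratio = 0.8257 × 0.7036 = 0.5810
D_Mercury = 0.5810 × 46.3 km = 26.9 km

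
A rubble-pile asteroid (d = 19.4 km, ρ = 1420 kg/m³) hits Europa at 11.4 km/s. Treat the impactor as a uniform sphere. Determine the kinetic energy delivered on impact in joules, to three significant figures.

d = 19400 m; v = 11400 m/s.
Mass m = (π/6) ρ d³ = (π/6) × 1420 × (19400)³ = 5.429 × 10^15 kg
E = ½ m v² = 0.5 × 5.429 × 10^15 × (11400)² = 3.528 × 10^23 J

E ≈ 3.53 × 10^23 J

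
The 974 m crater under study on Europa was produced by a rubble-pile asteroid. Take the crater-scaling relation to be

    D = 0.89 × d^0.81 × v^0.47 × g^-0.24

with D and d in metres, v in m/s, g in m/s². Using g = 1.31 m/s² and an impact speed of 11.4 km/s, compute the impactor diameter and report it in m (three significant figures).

d ≈ 27.1 m

Rearranging for d: d = [D / (0.89 · 11400^0.47 · 1.31^-0.24)]^(1/0.81).
11400^0.47 = 80.68
1.31^-0.24 = 0.9372
Denominator = 0.89 × 80.68 × 0.9372 = 67.30
D / 67.30 = 974 / 67.30 = 14.47
d = 14.47^(1/0.81) = 14.47^1.2346 = 27.08 m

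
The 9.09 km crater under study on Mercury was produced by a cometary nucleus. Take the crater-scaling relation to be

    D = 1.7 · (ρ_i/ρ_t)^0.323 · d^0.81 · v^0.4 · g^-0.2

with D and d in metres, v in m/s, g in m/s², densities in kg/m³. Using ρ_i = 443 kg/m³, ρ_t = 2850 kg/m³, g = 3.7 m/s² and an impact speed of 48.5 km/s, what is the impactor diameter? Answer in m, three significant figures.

Rearranging for d: d = [D / (1.7 · (443/2850)^0.323 · 48500^0.4 · 3.7^-0.2)]^(1/0.81).
D = 9090 m.
(443/2850)^0.323 = 0.5481
48500^0.4 = 74.87
3.7^-0.2 = 0.7698
Denominator = 1.7 × 0.5481 × 74.87 × 0.7698 = 53.70
D / 53.70 = 9090 / 53.70 = 169.3
d = 169.3^(1/0.81) = 169.3^1.2346 = 564.3 m

d ≈ 564 m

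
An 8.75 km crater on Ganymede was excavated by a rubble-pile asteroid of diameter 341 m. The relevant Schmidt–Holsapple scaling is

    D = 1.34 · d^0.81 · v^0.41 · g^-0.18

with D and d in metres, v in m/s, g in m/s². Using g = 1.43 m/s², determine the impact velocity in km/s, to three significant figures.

v ≈ 23.4 km/s

Rearranging for v: v = [D / (1.34 · 341^0.81 · 1.43^-0.18)]^(1/0.41).
D = 8750 m.
341^0.81 = 112.6
1.43^-0.18 = 0.9376
Denominator = 1.34 × 112.6 × 0.9376 = 141.5
D / 141.5 = 8750 / 141.5 = 61.84
v = 61.84^(1/0.41) = 61.84^2.439 = 23383 m/s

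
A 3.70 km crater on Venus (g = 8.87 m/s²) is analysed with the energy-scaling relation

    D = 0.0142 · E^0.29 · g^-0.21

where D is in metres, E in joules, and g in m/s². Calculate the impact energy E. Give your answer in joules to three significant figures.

E ≈ 2.30 × 10^19 J

Rearranging: E = [D / (0.0142 · g^-0.21)]^(1/0.29).
D = 3700 m.
g^-0.21 = 8.87^-0.21 = 0.6323
D / (0.0142 × 0.6323) = 3700 / (8.979 × 10^-3) = 4.121 × 10^5
E = (4.121 × 10^5)^3.4483 = 2.303 × 10^19 J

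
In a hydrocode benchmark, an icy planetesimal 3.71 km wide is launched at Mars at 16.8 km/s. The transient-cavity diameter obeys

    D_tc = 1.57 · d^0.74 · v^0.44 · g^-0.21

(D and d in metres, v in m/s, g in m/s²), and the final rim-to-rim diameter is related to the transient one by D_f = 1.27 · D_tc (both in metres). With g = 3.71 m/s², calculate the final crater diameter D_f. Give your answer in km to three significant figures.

D_f ≈ 47.9 km

In SI: d = 3710 m, v = 16800 m/s.
d^0.74 = 3710^0.74 = 437.9
v^0.44 = 16800^0.44 = 72.30
g^-0.21 = 3.71^-0.21 = 0.7593
D_tc = 1.57 × 437.9 × 72.30 × 0.7593 = 37740 m
D_f = 1.27 × 37740 = 47930 m
     = 47.93 km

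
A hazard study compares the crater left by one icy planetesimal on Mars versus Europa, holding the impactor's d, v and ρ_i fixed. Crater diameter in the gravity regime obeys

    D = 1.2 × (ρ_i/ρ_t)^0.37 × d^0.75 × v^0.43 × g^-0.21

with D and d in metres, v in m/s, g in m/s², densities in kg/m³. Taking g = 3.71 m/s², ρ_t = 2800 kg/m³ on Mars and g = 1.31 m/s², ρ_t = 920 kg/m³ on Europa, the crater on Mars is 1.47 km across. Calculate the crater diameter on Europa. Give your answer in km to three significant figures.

D ≈ 2.76 km

The impactor-only factors (d, v, ρ_i) cancel in the ratio, leaving D_Europa/D_Mars = (g_Europa/g_Mars)^-0.21 · (ρ_t,Mars/ρ_t,Europa)^0.37.
(1.31/3.71)^-0.21 = 0.3531^-0.21 = 1.244
(2800/920)^0.37 = 3.043^0.37 = 1.509
Ratio = 1.244 × 1.509 = 1.877
D_Europa = 1.877 × 1.47 km = 2.76 km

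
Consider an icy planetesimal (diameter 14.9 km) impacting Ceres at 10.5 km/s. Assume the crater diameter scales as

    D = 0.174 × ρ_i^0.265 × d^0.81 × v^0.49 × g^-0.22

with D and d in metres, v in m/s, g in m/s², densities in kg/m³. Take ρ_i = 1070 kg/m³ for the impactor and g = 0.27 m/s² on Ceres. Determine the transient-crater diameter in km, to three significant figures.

D ≈ 330 km

In SI units: d = 14900 m, v = 10500 m/s.
ρ_i^0.265 = 1070^0.265 = 6.350
d^0.81 = 14900^0.81 = 2400
v^0.49 = 10500^0.49 = 93.41
g^-0.22 = 0.27^-0.22 = 1.334
D = 0.174 × 6.350 × 2400 × 93.41 × 1.334 = 3.304 × 10^5 m
   = 330.4 km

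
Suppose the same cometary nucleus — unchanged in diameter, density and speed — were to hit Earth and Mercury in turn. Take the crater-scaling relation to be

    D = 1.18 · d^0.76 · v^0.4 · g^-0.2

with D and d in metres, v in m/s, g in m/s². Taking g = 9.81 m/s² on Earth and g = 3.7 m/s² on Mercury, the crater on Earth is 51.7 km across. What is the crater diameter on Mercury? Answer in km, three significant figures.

All impactor-dependent factors cancel in the ratio, leaving D_Mercury/D_Earth = (g_Mercury/g_Earth)^-0.2.
(3.7/9.81)^-0.2 = 0.3772^-0.2 = 1.215
D_Mercury = 1.215 × 51.7 km = 62.8 km

D ≈ 62.8 km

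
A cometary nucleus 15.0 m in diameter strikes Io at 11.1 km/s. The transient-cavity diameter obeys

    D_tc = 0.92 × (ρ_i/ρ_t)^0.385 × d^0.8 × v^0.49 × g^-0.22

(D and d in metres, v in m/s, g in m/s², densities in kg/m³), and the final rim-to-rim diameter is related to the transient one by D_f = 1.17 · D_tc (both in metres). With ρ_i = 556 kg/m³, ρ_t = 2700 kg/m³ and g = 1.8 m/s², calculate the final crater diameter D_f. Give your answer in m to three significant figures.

D_f ≈ 431 m

v = 11100 m/s.
(ρ_i/ρ_t)^0.385 = (556/2700)^0.385 = 0.5442
d^0.8 = 15^0.8 = 8.727
v^0.49 = 11100^0.49 = 95.99
g^-0.22 = 1.8^-0.22 = 0.8787
D_tc = 0.92 × 0.5442 × 8.727 × 95.99 × 0.8787 = 368.5 m
D_f = 1.17 × 368.5 = 431.1 m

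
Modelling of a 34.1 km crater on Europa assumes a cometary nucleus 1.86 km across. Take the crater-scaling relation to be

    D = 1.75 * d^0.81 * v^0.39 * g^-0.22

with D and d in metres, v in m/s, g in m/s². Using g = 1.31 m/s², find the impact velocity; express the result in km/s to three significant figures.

Rearranging for v: v = [D / (1.75 · 1860^0.81 · 1.31^-0.22)]^(1/0.39).
D = 34100 m.
1860^0.81 = 444.9
1.31^-0.22 = 0.9423
Denominator = 1.75 × 444.9 × 0.9423 = 733.7
D / 733.7 = 34100 / 733.7 = 46.48
v = 46.48^(1/0.39) = 46.48^2.5641 = 18838 m/s

v ≈ 18.8 km/s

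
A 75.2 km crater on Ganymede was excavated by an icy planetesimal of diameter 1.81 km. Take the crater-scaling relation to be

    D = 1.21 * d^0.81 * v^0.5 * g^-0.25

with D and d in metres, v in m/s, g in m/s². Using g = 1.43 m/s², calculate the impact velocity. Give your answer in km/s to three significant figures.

v ≈ 24.4 km/s

Rearranging for v: v = [D / (1.21 · 1810^0.81 · 1.43^-0.25)]^(1/0.5).
D = 75200 m.
1810^0.81 = 435.2
1.43^-0.25 = 0.9145
Denominator = 1.21 × 435.2 × 0.9145 = 481.6
D / 481.6 = 75200 / 481.6 = 156.1
v = 156.1^(1/0.5) = 156.1^2 = 24367 m/s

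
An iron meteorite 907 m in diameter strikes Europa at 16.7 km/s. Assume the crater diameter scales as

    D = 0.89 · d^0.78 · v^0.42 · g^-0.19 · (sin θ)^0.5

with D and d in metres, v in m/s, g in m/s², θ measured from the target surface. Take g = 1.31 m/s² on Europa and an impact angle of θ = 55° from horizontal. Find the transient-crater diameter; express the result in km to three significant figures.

In SI units: v = 16700 m/s.
d^0.78 = 907^0.78 = 202.7
v^0.42 = 16700^0.42 = 59.37
g^-0.19 = 1.31^-0.19 = 0.9500
(sin 55°)^0.5 = 0.8192^0.5 = 0.9051
D = 0.89 × 202.7 × 59.37 × 0.9500 × 0.9051 = 9209 m
   = 9.209 km

D ≈ 9.21 km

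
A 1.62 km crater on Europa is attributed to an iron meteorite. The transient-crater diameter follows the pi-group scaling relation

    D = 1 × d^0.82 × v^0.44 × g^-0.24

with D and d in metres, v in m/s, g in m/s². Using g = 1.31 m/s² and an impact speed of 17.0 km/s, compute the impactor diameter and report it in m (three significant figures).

Rearranging for d: d = [D / (1 · 17000^0.44 · 1.31^-0.24)]^(1/0.82).
D = 1620 m.
17000^0.44 = 72.68
1.31^-0.24 = 0.9372
Denominator = 1 × 72.68 × 0.9372 = 68.12
D / 68.12 = 1620 / 68.12 = 23.78
d = 23.78^(1/0.82) = 23.78^1.2195 = 47.67 m

d ≈ 47.7 m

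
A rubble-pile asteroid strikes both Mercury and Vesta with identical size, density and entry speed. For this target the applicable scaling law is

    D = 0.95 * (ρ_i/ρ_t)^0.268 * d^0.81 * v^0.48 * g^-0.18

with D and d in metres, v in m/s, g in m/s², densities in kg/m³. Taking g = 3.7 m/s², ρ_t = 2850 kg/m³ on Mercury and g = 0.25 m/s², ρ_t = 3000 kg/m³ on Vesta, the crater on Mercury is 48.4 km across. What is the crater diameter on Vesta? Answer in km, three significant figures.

The impactor-only factors (d, v, ρ_i) cancel in the ratio, leaving D_Vesta/D_Mercury = (g_Vesta/g_Mercury)^-0.18 · (ρ_t,Mercury/ρ_t,Vesta)^0.268.
(0.25/3.7)^-0.18 = 0.06757^-0.18 = 1.624
(2850/3000)^0.268 = 0.9500^0.268 = 0.9863
Ratio = 1.624 × 0.9863 = 1.602
D_Vesta = 1.602 × 48.4 km = 77.5 km

D ≈ 77.5 km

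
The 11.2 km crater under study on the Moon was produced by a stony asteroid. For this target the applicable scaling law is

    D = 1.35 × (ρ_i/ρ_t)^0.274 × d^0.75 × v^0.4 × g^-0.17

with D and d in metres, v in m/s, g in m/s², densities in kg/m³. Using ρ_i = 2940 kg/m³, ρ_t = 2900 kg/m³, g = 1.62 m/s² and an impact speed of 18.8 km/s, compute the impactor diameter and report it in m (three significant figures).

d ≈ 979 m

Rearranging for d: d = [D / (1.35 · (2940/2900)^0.274 · 18800^0.4 · 1.62^-0.17)]^(1/0.75).
D = 11200 m.
(2940/2900)^0.274 = 1.004
18800^0.4 = 51.25
1.62^-0.17 = 0.9213
Denominator = 1.35 × 1.004 × 51.25 × 0.9213 = 64.00
D / 64.00 = 11200 / 64.00 = 175.0
d = 175.0^(1/0.75) = 175.0^1.3333 = 978.7 m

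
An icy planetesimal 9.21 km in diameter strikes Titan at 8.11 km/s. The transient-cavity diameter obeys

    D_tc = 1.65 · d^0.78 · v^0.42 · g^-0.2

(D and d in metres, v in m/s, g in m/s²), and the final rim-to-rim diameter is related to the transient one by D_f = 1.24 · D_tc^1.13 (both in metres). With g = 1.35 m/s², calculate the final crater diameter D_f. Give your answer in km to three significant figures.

D_f ≈ 456 km

In SI: d = 9210 m, v = 8110 m/s.
d^0.78 = 9210^0.78 = 1236
v^0.42 = 8110^0.42 = 43.83
g^-0.2 = 1.35^-0.2 = 0.9417
D_tc = 1.65 × 1236 × 43.83 × 0.9417 = 84180 m
D_f = 1.24 × (84180)^1.13 = 4.559 × 10^5 m
     = 455.9 km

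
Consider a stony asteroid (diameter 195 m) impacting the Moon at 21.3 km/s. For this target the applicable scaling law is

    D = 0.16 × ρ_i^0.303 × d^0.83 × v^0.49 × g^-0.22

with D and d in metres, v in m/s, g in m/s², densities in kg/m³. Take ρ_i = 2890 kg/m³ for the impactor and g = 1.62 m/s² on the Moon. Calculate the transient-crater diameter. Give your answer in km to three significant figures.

D ≈ 16.9 km

In SI units: v = 21300 m/s.
ρ_i^0.303 = 2890^0.303 = 11.19
d^0.83 = 195^0.83 = 79.57
v^0.49 = 21300^0.49 = 132.1
g^-0.22 = 1.62^-0.22 = 0.8993
D = 0.16 × 11.19 × 79.57 × 132.1 × 0.8993 = 16924 m
   = 16.92 km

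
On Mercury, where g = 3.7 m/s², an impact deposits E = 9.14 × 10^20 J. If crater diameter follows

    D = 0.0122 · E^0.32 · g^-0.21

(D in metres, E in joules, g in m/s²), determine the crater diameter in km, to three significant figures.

D ≈ 47.3 km

E^0.32 = (9.14 × 10^20)^0.32 = 5.099 × 10^6
g^-0.21 = 3.7^-0.21 = 0.7598
D = 0.0122 × 5.099 × 10^6 × 0.7598 = 47265 m
   = 47.27 km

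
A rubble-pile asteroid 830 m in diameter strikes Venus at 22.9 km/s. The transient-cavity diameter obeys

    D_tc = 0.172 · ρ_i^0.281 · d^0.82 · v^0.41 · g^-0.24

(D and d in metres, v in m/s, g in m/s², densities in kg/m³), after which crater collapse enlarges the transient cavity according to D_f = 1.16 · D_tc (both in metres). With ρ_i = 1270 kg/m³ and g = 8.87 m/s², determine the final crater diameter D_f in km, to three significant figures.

v = 22900 m/s.
ρ_i^0.281 = 1270^0.281 = 7.450
d^0.82 = 830^0.82 = 247.5
v^0.41 = 22900^0.41 = 61.31
g^-0.24 = 8.87^-0.24 = 0.5922
D_tc = 0.172 × 7.450 × 247.5 × 61.31 × 0.5922 = 11510 m
D_f = 1.16 × 11510 = 13352 m
     = 13.35 km

D_f ≈ 13.4 km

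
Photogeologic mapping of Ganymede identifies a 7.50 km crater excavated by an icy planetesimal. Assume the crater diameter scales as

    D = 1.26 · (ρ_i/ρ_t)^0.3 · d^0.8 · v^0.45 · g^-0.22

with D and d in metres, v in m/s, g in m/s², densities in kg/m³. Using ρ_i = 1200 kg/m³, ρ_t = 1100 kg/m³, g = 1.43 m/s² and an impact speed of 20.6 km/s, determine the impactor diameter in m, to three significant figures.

Rearranging for d: d = [D / (1.26 · (1200/1100)^0.3 · 20600^0.45 · 1.43^-0.22)]^(1/0.8).
D = 7500 m.
(1200/1100)^0.3 = 1.026
20600^0.45 = 87.35
1.43^-0.22 = 0.9243
Denominator = 1.26 × 1.026 × 87.35 × 0.9243 = 104.4
D / 104.4 = 7500 / 104.4 = 71.84
d = 71.84^(1/0.8) = 71.84^1.25 = 209.2 m

d ≈ 209 m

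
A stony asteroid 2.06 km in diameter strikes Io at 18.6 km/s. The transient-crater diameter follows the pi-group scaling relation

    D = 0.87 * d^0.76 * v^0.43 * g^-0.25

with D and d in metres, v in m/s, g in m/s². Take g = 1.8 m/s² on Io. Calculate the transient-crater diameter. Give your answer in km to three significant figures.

D ≈ 17.0 km

In SI units: d = 2060 m, v = 18600 m/s.
d^0.76 = 2060^0.76 = 330.0
v^0.43 = 18600^0.43 = 68.53
g^-0.25 = 1.8^-0.25 = 0.8633
D = 0.87 × 330.0 × 68.53 × 0.8633 = 16985 m
   = 16.99 km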